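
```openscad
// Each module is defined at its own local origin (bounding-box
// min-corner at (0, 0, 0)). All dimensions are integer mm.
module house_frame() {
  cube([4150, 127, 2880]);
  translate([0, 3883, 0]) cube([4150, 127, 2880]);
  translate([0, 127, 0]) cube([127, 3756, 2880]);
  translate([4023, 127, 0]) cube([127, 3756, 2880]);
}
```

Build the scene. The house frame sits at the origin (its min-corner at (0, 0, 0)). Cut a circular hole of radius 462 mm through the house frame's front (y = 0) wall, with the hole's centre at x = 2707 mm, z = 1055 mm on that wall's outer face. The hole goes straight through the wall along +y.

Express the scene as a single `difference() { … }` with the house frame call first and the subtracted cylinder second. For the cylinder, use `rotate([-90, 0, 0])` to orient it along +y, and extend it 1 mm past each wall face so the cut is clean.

difference() {
  house_frame();
  translate([2707, -1, 1055]) rotate([-90, 0, 0]) cylinder(h = 129, r = 462);
}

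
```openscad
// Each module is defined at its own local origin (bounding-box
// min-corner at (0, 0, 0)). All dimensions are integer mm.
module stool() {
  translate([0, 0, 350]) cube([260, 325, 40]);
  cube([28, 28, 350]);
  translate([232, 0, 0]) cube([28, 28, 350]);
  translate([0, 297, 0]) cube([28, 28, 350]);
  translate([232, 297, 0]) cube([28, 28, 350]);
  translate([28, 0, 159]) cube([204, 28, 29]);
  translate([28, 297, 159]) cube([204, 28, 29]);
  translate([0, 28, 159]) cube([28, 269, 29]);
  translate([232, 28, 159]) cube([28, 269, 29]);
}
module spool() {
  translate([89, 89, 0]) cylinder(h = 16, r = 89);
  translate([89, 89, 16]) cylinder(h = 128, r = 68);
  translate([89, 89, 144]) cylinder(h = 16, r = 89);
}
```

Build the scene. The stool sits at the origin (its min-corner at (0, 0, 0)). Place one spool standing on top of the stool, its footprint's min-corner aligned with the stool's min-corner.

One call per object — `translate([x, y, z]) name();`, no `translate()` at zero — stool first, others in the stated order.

stool();
translate([0, 0, 390]) spool();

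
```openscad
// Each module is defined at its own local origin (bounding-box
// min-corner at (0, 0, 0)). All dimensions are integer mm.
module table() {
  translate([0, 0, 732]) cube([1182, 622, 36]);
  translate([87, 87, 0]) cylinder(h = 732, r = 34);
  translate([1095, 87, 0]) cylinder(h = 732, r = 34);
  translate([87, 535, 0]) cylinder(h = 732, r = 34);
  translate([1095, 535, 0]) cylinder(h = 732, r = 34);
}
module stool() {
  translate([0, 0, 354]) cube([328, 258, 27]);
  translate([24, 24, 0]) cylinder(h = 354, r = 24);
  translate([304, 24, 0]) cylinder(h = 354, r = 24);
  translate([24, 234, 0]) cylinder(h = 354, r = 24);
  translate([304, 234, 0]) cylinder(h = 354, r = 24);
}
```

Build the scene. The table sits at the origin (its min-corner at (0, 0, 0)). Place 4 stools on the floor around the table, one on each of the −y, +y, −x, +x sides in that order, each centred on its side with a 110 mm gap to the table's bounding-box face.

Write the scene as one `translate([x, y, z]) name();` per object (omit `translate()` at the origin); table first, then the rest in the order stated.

table();
translate([427, -368, 0]) stool();
translate([427, 732, 0]) stool();
translate([-438, 182, 0]) stool();
translate([1292, 182, 0]) stool();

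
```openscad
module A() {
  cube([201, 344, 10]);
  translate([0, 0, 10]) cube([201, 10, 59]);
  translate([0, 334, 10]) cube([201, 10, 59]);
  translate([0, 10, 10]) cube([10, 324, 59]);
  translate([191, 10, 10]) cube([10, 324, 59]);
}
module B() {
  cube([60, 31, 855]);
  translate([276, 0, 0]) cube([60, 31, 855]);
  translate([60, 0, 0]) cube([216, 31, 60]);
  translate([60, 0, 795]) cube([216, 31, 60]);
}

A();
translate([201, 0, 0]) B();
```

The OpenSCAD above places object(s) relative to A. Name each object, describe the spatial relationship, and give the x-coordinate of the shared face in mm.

A is an open box. B is a picture frame. The picture frame is against the open box's +x side, with their −y faces flush. The x-coordinate of the shared face is 201 mm.

The open box's +x face and the picture frame's −x face are both at x = 201 mm.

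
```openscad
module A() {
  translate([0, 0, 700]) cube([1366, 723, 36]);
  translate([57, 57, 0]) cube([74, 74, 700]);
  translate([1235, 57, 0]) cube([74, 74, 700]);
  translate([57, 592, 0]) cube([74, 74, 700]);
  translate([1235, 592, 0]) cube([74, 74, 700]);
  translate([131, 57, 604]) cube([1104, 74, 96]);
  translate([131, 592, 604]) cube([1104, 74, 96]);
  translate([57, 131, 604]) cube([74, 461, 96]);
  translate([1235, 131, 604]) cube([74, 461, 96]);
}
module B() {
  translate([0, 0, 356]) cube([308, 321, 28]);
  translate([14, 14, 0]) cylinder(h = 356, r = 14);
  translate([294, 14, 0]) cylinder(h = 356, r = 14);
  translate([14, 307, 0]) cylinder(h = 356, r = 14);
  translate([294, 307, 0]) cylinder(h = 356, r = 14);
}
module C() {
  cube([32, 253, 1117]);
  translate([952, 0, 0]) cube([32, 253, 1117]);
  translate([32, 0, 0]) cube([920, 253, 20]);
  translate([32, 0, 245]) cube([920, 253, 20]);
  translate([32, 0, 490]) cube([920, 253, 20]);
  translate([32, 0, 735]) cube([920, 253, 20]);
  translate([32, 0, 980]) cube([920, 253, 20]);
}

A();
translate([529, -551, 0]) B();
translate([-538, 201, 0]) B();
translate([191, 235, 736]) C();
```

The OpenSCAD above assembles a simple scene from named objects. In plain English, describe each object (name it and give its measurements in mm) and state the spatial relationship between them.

A is a table: top 1366 mm (x) × 723 mm (y), 36 mm thick, upper face at z = 736 mm, on four 74×74 mm square legs, each inset 57 mm from the nearest pair of top edges, running from z = 0 to the bottom of the top. Four apron rails, 74 mm thick and 96 mm tall, run between adjacent legs with their top edges flush with the underside of the top and their outer faces flush with the legs' outer faces.

B is a four-legged stool. The seat is a 308×321×28 mm slab whose top surface is at z = 384 mm; four round legs, each 28 mm in diameter, run from the floor (z = 0) to the underside of the seat, each leg's axis is inset half a diameter from the nearest pair of seat edges (so the leg's bounding box is flush with the corner).

C is a bookshelf 984 mm wide overall, 253 mm deep and 1117 mm tall. The two sides are 32 mm thick vertical panels. 5 horizontal shelves of 20 mm thickness span between the inner faces of the sides; the lowest shelf sits on the floor and shelves are stacked with a clear vertical gap of 225 mm between each pair.

Two stools sit around the table at the −y, −x sides. The bookshelf is on top of the table, centred.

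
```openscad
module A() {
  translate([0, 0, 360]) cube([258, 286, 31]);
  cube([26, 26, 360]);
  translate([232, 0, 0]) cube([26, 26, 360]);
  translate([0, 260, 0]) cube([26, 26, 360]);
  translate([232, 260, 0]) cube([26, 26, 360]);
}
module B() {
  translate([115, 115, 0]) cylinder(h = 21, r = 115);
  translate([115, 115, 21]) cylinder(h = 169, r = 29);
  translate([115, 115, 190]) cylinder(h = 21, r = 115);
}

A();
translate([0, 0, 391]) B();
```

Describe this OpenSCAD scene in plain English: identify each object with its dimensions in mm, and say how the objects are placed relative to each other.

A is a four-legged stool. The seat is a 258×286×31 mm slab whose top surface is at z = 391 mm; four square legs, each 26×26 mm in cross-section, run from the floor (z = 0) to the underside of the seat, each flush with a corner of the seat.

B is a spool: two coaxial disc flanges of radius 115 mm and thickness 21 mm, joined by a core cylinder of radius 29 mm and height 169 mm. The lower flange rests on z = 0 and the three cylinders share a vertical axis.

The spool is on top of the stool.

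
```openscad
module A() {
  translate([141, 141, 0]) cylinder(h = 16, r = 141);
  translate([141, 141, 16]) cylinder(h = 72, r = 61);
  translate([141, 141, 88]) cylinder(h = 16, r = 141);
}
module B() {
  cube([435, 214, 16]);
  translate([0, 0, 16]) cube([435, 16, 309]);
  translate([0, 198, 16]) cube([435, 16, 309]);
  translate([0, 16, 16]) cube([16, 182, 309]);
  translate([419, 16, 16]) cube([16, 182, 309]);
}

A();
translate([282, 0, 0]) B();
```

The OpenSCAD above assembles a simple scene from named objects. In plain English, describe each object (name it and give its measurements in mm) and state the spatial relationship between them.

A is a spool: two coaxial disc flanges of radius 141 mm and thickness 16 mm, joined by a core cylinder of radius 61 mm and height 72 mm. The lower flange rests on z = 0 and the three cylinders share a vertical axis.

B is an open-topped rectangular box: outside dimensions 435×214×325 mm, with a uniform wall and base thickness of 16 mm. The base is a full 435×214 slab on the floor; four walls sit on top of the base. The front and back walls (the −y and +y sides) span the full width; the two side walls fit between them.

The open box is against the spool's +x side, with their −y faces flush.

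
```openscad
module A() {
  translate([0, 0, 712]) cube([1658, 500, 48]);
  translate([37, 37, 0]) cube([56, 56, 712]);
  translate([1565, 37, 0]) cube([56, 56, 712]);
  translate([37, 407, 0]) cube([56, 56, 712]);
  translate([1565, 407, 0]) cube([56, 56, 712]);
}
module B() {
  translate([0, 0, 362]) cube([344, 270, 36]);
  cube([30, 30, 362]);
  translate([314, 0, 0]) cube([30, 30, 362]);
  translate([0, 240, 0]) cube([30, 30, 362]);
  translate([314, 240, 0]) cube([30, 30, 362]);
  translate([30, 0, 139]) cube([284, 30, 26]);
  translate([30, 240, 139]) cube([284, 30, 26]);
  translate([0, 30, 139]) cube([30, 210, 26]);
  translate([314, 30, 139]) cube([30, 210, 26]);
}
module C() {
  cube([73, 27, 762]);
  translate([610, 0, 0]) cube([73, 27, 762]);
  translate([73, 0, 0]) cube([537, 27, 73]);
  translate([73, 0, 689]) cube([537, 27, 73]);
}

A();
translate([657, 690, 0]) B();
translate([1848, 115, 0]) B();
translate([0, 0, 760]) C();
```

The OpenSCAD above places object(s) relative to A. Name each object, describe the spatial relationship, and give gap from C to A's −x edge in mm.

A is a table. B is a stool. C is a picture frame. Two stools sit around the table at the +y, +x sides. The picture frame is on top of the table. The gap from the picture frame to the table's −x edge is 0 mm.

The picture frame's min-x is at 0; the table's min-x is 0; gap = 0 mm.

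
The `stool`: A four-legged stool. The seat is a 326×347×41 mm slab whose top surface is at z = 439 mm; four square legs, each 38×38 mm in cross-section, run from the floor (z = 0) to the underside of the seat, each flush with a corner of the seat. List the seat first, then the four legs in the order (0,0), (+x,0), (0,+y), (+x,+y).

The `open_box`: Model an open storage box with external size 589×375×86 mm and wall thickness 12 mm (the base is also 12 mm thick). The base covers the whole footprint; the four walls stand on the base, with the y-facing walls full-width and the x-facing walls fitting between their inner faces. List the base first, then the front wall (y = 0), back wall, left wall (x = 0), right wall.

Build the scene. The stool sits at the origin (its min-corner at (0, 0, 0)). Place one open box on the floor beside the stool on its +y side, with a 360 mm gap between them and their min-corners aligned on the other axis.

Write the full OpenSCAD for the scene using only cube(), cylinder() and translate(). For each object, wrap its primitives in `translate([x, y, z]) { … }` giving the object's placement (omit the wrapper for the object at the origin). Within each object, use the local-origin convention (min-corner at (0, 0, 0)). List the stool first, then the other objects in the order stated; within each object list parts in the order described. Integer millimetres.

translate([0, 0, 398]) cube([326, 347, 41]);
cube([38, 38, 398]);
translate([288, 0, 0]) cube([38, 38, 398]);
translate([0, 309, 0]) cube([38, 38, 398]);
translate([288, 309, 0]) cube([38, 38, 398]);
translate([0, 707, 0]) {
  cube([589, 375, 12]);
  translate([0, 0, 12]) cube([589, 12, 74]);
  translate([0, 363, 12]) cube([589, 12, 74]);
  translate([0, 12, 12]) cube([12, 351, 74]);
  translate([577, 12, 12]) cube([12, 351, 74]);
}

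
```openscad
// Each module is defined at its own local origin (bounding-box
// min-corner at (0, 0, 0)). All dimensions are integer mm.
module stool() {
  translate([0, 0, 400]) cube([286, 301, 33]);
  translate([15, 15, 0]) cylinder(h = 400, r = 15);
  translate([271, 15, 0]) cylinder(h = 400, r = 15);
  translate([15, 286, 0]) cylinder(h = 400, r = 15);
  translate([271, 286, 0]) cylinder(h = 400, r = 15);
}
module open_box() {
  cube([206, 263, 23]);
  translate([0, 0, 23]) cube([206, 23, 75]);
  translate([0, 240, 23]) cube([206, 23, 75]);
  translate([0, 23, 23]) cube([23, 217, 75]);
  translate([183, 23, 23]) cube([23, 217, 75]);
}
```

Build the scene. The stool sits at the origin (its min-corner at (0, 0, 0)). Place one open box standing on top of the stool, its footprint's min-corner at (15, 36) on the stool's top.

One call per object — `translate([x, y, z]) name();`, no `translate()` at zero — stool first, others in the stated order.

stool();
translate([15, 36, 433]) open_box();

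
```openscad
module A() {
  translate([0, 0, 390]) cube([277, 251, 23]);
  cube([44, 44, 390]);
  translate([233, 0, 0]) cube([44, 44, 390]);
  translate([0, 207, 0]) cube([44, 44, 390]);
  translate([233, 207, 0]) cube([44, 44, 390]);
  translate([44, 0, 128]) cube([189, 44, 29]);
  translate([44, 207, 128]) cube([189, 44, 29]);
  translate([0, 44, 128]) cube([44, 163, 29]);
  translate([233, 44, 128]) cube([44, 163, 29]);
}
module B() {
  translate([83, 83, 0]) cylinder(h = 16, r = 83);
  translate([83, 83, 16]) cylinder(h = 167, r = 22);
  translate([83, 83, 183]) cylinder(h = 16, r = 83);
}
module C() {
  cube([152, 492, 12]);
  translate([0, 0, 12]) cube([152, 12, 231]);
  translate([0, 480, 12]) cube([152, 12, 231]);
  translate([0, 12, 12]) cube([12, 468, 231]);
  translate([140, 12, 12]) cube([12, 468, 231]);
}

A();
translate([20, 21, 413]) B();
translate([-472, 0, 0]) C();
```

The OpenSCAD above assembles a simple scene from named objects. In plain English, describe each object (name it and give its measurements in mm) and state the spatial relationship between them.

A is a simple wooden stool: a rectangular seat 277 mm (x) by 251 mm (y), 23 mm thick, top face at z = 413 mm, on four square legs, each 44×44 mm in cross-section. The legs rest on z = 0, each flush with a corner of the seat. Four stretchers, 44 mm wide and 29 mm tall, connect adjacent legs with their undersides at z = 128 mm, each running between the inner faces of the legs it joins and aligned with the legs' outer faces on the other axis.

B is a spool: two coaxial disc flanges of radius 83 mm and thickness 16 mm, joined by a core cylinder of radius 22 mm and height 167 mm. The lower flange rests on z = 0 and the three cylinders share a vertical axis.

C is an open storage box with external size 152×492×243 mm and wall thickness 12 mm (the base is also 12 mm thick). The base covers the whole footprint; the four walls stand on the base, with the y-facing walls full-width and the x-facing walls fitting between their inner faces.

The spool is on top of the stool. The open box is on the floor beside the stool on its −x side.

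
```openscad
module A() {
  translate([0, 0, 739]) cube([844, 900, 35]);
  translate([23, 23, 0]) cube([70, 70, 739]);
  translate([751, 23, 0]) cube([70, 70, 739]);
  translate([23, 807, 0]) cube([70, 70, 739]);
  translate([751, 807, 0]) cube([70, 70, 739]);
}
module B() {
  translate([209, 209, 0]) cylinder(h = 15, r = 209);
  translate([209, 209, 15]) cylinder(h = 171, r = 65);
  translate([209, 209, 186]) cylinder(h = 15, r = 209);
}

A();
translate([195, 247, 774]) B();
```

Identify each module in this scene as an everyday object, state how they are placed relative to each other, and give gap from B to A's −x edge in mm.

The spool's min-x is at 195; the table's min-x is 0; gap = 195 mm.

A is a table. B is a spool. The spool is on top of the table. The gap from the spool to the table's −x edge is 195 mm.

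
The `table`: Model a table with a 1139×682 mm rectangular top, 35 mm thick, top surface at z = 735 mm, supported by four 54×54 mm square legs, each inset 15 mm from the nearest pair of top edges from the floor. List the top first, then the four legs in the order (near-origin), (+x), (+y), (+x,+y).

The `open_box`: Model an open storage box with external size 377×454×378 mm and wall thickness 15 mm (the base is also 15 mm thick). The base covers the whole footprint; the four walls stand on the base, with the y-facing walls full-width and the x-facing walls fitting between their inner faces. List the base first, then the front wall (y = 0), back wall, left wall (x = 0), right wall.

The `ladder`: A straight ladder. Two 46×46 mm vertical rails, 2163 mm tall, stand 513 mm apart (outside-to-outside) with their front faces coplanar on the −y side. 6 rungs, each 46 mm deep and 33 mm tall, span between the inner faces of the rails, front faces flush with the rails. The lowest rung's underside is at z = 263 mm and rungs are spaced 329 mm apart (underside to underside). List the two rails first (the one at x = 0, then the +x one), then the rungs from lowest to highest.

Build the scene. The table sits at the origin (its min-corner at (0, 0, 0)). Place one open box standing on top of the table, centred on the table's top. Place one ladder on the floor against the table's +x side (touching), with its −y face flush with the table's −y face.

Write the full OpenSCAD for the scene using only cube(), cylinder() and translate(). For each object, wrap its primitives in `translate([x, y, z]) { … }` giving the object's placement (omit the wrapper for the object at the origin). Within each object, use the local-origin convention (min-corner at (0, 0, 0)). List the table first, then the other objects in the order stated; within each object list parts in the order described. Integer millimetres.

translate([0, 0, 700]) cube([1139, 682, 35]);
translate([15, 15, 0]) cube([54, 54, 700]);
translate([1070, 15, 0]) cube([54, 54, 700]);
translate([15, 613, 0]) cube([54, 54, 700]);
translate([1070, 613, 0]) cube([54, 54, 700]);
translate([381, 114, 735]) {
  cube([377, 454, 15]);
  translate([0, 0, 15]) cube([377, 15, 363]);
  translate([0, 439, 15]) cube([377, 15, 363]);
  translate([0, 15, 15]) cube([15, 424, 363]);
  translate([362, 15, 15]) cube([15, 424, 363]);
}
translate([1139, 0, 0]) {
  cube([46, 46, 2163]);
  translate([467, 0, 0]) cube([46, 46, 2163]);
  translate([46, 0, 263]) cube([421, 46, 33]);
  translate([46, 0, 592]) cube([421, 46, 33]);
  translate([46, 0, 921]) cube([421, 46, 33]);
  translate([46, 0, 1250]) cube([421, 46, 33]);
  translate([46, 0, 1579]) cube([421, 46, 33]);
  translate([46, 0, 1908]) cube([421, 46, 33]);
}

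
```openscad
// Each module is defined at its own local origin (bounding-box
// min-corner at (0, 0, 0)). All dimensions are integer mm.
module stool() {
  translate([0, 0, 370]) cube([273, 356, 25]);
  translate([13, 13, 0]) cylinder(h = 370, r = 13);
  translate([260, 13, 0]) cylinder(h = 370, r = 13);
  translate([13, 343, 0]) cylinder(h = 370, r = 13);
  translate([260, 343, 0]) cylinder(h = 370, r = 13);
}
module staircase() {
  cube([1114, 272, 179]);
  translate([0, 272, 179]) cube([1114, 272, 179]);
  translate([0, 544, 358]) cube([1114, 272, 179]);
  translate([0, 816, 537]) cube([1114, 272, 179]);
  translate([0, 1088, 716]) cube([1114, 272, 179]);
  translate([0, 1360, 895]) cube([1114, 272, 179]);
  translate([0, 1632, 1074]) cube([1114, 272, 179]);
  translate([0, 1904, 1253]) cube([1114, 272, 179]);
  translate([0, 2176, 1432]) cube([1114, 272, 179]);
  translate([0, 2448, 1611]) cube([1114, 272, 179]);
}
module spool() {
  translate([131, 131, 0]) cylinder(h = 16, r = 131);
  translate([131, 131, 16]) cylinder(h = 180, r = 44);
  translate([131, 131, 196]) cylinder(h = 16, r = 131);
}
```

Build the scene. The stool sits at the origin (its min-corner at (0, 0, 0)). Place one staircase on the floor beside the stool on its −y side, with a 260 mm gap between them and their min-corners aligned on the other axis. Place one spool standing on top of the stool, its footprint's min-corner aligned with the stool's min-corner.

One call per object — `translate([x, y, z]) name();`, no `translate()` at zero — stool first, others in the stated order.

stool();
translate([0, -2980, 0]) staircase();
translate([0, 0, 395]) spool();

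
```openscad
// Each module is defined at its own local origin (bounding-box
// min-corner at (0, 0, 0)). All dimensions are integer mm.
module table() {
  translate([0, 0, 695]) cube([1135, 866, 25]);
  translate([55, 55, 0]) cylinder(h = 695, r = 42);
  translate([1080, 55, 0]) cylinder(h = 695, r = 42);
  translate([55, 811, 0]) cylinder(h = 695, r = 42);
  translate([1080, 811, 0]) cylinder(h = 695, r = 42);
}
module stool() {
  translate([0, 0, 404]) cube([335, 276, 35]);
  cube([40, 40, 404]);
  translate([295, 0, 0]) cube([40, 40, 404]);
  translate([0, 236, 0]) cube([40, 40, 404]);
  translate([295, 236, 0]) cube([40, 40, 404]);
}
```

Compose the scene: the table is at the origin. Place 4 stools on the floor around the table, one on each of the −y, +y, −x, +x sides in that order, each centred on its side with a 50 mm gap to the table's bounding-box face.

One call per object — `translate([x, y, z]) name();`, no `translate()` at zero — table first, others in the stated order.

table();
translate([400, -326, 0]) stool();
translate([400, 916, 0]) stool();
translate([-385, 295, 0]) stool();
translate([1185, 295, 0]) stool();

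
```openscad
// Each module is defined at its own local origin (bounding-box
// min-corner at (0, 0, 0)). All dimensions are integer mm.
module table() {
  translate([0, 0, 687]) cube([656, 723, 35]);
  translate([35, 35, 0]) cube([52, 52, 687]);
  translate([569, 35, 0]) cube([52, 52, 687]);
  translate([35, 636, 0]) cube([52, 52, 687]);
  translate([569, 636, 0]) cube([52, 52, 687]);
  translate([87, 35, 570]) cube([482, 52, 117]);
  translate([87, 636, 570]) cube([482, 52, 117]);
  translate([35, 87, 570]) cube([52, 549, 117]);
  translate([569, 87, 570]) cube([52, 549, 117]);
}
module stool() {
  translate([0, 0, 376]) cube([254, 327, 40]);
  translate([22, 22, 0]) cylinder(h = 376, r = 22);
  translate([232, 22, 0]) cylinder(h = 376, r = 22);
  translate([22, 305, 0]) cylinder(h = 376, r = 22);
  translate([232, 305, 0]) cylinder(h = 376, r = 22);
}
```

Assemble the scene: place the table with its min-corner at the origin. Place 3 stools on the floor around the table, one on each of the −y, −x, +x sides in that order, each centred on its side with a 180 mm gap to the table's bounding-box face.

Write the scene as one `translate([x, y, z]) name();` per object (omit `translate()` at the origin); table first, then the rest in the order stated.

table();
translate([201, -507, 0]) stool();
translate([-434, 198, 0]) stool();
translate([836, 198, 0]) stool();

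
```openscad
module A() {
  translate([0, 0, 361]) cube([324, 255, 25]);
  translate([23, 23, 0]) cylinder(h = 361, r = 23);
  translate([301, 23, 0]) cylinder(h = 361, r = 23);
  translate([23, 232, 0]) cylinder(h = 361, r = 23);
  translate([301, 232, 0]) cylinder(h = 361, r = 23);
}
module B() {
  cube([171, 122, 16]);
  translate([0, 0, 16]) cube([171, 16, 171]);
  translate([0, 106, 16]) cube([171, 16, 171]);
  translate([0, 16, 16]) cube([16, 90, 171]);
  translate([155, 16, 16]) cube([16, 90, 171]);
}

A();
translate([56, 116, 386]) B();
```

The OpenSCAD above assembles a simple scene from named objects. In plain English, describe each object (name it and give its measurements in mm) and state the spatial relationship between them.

A is a four-legged stool. The seat is a 324×255×25 mm slab whose top surface is at z = 386 mm; four round legs, each 46 mm in diameter, run from the floor (z = 0) to the underside of the seat, each leg's axis is inset half a diameter from the nearest pair of seat edges (so the leg's bounding box is flush with the corner).

B is an open storage box with external size 171×122×187 mm and wall thickness 16 mm (the base is also 16 mm thick). The base covers the whole footprint; the four walls stand on the base, with the y-facing walls full-width and the x-facing walls fitting between their inner faces.

The open box is on top of the stool.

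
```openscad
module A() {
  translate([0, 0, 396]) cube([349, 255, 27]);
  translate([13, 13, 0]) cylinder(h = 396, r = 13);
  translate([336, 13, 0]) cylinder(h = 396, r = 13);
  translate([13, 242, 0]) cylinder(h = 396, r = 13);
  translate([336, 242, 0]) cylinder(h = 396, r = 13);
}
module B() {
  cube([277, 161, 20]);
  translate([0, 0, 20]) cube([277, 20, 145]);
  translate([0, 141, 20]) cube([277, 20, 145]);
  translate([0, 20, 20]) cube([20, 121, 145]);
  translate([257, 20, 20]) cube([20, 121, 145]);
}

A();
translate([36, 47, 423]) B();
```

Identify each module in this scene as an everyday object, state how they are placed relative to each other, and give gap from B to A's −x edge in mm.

A is a stool. B is an open box. The open box is on top of the stool, centred. The gap from the open box to the stool's −x edge is 36 mm.

The open box's min-x is at 36; the stool's min-x is 0; gap = 36 mm.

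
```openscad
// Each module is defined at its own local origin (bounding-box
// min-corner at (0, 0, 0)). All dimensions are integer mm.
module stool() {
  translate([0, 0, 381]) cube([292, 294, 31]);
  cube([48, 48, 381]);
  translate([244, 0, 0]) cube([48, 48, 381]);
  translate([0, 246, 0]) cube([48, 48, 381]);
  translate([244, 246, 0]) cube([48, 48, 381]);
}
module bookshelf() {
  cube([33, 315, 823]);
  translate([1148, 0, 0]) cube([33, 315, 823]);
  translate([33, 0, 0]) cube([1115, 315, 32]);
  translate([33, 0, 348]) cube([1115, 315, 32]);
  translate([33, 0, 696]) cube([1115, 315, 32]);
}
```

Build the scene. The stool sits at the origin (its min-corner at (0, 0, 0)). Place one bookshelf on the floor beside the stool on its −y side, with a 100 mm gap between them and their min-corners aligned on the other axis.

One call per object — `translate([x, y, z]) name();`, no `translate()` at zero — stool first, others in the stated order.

stool();
translate([0, -415, 0]) bookshelf();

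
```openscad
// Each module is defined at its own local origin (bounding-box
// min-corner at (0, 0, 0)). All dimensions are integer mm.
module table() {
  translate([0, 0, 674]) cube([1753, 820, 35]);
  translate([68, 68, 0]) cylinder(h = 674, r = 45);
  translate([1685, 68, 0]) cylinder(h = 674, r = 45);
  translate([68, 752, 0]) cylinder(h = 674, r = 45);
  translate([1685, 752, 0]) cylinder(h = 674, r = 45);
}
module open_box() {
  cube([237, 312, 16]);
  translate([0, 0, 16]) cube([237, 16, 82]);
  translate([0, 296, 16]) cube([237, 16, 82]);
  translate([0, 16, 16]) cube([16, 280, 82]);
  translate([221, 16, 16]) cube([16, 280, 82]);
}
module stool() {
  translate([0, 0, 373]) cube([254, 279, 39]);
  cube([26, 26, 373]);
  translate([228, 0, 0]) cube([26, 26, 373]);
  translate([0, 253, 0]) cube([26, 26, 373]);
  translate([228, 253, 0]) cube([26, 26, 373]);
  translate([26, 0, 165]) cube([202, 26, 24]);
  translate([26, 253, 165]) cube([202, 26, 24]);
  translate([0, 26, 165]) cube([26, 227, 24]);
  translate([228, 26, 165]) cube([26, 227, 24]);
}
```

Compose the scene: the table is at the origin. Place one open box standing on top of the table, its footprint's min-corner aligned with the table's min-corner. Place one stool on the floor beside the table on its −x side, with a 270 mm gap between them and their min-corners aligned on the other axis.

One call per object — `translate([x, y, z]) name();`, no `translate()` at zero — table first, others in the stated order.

table();
translate([0, 0, 709]) open_box();
translate([-524, 0, 0]) stool();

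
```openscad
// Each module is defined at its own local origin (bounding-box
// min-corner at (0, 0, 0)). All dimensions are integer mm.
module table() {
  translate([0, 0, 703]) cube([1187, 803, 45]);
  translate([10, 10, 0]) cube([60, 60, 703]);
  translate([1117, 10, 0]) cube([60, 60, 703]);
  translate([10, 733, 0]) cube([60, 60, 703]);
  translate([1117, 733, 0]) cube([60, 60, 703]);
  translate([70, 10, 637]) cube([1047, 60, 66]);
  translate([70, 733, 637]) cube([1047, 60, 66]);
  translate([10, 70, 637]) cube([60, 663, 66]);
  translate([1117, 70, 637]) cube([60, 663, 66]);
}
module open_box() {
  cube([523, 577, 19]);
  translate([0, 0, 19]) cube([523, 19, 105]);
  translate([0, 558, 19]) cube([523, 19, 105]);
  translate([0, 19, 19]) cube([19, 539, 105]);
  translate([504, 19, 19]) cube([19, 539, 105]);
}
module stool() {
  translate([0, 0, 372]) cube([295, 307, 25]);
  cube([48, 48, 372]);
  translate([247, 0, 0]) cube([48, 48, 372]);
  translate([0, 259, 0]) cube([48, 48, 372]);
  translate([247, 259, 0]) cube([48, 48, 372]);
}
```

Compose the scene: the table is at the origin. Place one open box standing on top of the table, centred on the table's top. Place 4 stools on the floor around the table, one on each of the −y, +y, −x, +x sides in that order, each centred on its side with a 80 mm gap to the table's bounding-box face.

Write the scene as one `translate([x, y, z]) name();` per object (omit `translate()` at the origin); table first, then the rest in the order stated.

table();
translate([332, 113, 748]) open_box();
translate([446, -387, 0]) stool();
translate([446, 883, 0]) stool();
translate([-375, 248, 0]) stool();
translate([1267, 248, 0]) stool();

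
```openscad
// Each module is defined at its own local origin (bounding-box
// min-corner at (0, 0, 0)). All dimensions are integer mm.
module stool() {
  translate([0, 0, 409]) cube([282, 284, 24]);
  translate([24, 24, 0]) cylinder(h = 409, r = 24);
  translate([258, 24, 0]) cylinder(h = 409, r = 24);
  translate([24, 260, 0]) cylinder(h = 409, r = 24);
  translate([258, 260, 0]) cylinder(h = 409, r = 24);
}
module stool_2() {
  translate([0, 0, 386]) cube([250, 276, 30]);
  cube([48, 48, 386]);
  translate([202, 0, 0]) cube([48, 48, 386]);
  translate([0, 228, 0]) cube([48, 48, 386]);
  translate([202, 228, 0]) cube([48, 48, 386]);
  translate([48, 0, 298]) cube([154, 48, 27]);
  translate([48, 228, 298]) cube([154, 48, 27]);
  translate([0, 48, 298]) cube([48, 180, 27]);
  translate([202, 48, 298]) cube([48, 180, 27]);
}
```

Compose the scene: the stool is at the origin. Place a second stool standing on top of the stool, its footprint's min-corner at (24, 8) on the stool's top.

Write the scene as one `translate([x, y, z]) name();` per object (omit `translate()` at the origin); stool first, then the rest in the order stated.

stool();
translate([24, 8, 433]) stool_2();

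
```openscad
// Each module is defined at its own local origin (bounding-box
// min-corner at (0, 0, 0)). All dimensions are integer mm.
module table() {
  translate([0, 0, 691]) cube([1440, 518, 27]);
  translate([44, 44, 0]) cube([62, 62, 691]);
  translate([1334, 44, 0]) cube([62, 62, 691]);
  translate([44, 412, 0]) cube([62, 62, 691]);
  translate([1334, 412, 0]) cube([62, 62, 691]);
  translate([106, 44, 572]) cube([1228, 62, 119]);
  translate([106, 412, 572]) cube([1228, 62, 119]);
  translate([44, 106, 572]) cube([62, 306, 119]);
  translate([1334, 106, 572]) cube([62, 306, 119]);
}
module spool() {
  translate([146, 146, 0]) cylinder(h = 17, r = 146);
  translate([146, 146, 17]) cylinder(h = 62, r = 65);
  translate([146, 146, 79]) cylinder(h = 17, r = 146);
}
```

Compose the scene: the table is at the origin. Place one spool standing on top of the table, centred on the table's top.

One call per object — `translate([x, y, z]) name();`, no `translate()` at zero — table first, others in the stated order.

table();
translate([574, 113, 718]) spool();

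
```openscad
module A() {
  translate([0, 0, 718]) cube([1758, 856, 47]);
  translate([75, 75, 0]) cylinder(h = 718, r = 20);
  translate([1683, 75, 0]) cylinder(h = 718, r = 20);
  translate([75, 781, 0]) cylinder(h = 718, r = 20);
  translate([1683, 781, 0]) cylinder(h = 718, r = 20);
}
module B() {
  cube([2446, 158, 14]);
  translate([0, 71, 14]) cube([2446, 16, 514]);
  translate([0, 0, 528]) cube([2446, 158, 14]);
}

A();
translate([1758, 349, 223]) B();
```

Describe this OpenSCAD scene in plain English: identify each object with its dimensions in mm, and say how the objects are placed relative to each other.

A is a rectangular dining table. The top is 1758×856×47 mm with its upper surface at z = 765 mm. It stands on four round legs of 40 mm diameter, each leg's bounding box inset 55 mm from the nearest pair of top edges, running from the floor to the underside of the top.

B is an I-beam lying along x, 2446 mm long. Overall section height 542 mm. Two flanges 158 mm wide (y) and 14 mm thick, one on the floor and one at the top; a web 16 mm thick runs between them, centred on the flange width.

The I-beam is beside the table with their tops flush at z = 765.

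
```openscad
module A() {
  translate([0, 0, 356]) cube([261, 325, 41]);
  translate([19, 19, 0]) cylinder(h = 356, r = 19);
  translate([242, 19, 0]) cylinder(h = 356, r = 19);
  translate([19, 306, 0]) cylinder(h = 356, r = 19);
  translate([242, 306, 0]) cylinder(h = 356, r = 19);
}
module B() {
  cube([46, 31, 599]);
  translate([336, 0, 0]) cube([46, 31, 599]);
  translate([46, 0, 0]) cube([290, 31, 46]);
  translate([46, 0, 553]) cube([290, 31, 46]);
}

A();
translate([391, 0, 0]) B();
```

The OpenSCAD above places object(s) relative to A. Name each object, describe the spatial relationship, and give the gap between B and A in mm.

A is a stool. B is a picture frame. The picture frame is on the floor beside the stool on its +x side. The gap between the picture frame and the stool is 130 mm.

The picture frame's nearest face is 130 mm from the stool's +x face.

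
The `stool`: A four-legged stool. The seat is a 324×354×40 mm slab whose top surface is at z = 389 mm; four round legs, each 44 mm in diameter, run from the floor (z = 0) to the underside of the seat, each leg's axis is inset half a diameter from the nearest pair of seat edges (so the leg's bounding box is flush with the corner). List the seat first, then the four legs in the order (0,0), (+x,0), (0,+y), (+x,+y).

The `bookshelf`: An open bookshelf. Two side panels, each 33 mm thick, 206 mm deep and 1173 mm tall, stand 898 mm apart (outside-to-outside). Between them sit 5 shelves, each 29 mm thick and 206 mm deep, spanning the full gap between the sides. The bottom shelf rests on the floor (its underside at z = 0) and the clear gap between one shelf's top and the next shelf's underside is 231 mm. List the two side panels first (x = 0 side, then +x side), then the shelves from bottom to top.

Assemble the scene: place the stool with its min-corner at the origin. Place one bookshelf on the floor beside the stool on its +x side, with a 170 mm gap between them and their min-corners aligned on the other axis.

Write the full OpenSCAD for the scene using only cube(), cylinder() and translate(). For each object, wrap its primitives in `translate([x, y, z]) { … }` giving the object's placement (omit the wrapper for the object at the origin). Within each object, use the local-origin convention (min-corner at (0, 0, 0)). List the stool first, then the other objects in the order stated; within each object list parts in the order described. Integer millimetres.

translate([0, 0, 349]) cube([324, 354, 40]);
translate([22, 22, 0]) cylinder(h = 349, r = 22);
translate([302, 22, 0]) cylinder(h = 349, r = 22);
translate([22, 332, 0]) cylinder(h = 349, r = 22);
translate([302, 332, 0]) cylinder(h = 349, r = 22);
translate([494, 0, 0]) {
  cube([33, 206, 1173]);
  translate([865, 0, 0]) cube([33, 206, 1173]);
  translate([33, 0, 0]) cube([832, 206, 29]);
  translate([33, 0, 260]) cube([832, 206, 29]);
  translate([33, 0, 520]) cube([832, 206, 29]);
  translate([33, 0, 780]) cube([832, 206, 29]);
  translate([33, 0, 1040]) cube([832, 206, 29]);
}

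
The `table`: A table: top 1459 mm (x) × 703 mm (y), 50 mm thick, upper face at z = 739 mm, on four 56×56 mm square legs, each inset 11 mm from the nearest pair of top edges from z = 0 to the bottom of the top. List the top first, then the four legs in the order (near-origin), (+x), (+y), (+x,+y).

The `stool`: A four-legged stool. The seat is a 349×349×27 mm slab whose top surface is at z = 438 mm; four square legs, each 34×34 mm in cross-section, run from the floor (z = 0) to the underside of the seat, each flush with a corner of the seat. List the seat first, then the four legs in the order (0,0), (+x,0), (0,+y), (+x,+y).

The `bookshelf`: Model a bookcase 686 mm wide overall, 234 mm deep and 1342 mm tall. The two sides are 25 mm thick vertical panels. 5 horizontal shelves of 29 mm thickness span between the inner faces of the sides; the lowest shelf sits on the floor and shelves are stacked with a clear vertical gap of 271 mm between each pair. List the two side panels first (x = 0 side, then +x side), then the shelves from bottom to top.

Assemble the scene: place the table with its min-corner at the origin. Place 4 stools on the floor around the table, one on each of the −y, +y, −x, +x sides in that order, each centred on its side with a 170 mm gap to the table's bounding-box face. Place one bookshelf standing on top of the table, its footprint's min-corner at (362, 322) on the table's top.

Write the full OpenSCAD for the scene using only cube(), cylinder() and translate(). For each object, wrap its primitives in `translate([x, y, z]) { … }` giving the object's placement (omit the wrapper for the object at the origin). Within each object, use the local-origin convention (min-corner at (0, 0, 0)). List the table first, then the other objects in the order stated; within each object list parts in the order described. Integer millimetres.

translate([0, 0, 689]) cube([1459, 703, 50]);
translate([11, 11, 0]) cube([56, 56, 689]);
translate([1392, 11, 0]) cube([56, 56, 689]);
translate([11, 636, 0]) cube([56, 56, 689]);
translate([1392, 636, 0]) cube([56, 56, 689]);
translate([555, -519, 0]) {
  translate([0, 0, 411]) cube([349, 349, 27]);
  cube([34, 34, 411]);
  translate([315, 0, 0]) cube([34, 34, 411]);
  translate([0, 315, 0]) cube([34, 34, 411]);
  translate([315, 315, 0]) cube([34, 34, 411]);
}
translate([555, 873, 0]) {
  translate([0, 0, 411]) cube([349, 349, 27]);
  cube([34, 34, 411]);
  translate([315, 0, 0]) cube([34, 34, 411]);
  translate([0, 315, 0]) cube([34, 34, 411]);
  translate([315, 315, 0]) cube([34, 34, 411]);
}
translate([-519, 177, 0]) {
  translate([0, 0, 411]) cube([349, 349, 27]);
  cube([34, 34, 411]);
  translate([315, 0, 0]) cube([34, 34, 411]);
  translate([0, 315, 0]) cube([34, 34, 411]);
  translate([315, 315, 0]) cube([34, 34, 411]);
}
translate([1629, 177, 0]) {
  translate([0, 0, 411]) cube([349, 349, 27]);
  cube([34, 34, 411]);
  translate([315, 0, 0]) cube([34, 34, 411]);
  translate([0, 315, 0]) cube([34, 34, 411]);
  translate([315, 315, 0]) cube([34, 34, 411]);
}
translate([362, 322, 739]) {
  cube([25, 234, 1342]);
  translate([661, 0, 0]) cube([25, 234, 1342]);
  translate([25, 0, 0]) cube([636, 234, 29]);
  translate([25, 0, 300]) cube([636, 234, 29]);
  translate([25, 0, 600]) cube([636, 234, 29]);
  translate([25, 0, 900]) cube([636, 234, 29]);
  translate([25, 0, 1200]) cube([636, 234, 29]);
}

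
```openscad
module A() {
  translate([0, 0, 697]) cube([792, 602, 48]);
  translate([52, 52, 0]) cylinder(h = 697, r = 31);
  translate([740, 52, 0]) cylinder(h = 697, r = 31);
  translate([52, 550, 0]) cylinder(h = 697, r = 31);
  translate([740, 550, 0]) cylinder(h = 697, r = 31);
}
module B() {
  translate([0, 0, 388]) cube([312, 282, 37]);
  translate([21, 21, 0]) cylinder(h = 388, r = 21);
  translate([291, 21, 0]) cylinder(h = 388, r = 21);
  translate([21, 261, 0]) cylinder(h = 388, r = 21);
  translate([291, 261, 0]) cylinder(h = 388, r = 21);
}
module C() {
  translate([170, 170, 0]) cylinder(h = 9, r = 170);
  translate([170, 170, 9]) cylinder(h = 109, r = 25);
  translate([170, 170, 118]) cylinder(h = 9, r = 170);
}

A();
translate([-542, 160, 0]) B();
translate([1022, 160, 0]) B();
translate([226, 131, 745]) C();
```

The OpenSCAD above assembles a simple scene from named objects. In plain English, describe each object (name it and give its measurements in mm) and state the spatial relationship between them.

A is a table with a 792×602 mm rectangular top, 48 mm thick, top surface at z = 745 mm, supported by four round legs of 62 mm diameter, each leg's bounding box inset 21 mm from the nearest pair of top edges, running from the floor.

B is a four-legged stool. The seat is 312×282 mm, 37 mm thick, top at z = 425 mm. It stands on four round legs, each 42 mm in diameter, from z = 0 to the seat underside, each leg's axis is inset half a diameter from the nearest pair of seat edges (so the leg's bounding box is flush with the corner).

C is a spool: two coaxial disc flanges of radius 170 mm and thickness 9 mm, joined by a core cylinder of radius 25 mm and height 109 mm. The lower flange rests on z = 0 and the three cylinders share a vertical axis.

Two stools sit around the table at the −x, +x sides. The spool is on top of the table, centred.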